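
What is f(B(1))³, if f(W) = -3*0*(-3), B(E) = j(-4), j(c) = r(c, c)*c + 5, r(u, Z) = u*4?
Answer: 0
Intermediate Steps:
r(u, Z) = 4*u
j(c) = 5 + 4*c² (j(c) = (4*c)*c + 5 = 4*c² + 5 = 5 + 4*c²)
B(E) = 69 (B(E) = 5 + 4*(-4)² = 5 + 4*16 = 5 + 64 = 69)
f(W) = 0 (f(W) = 0*(-3) = 0)
f(B(1))³ = 0³ = 0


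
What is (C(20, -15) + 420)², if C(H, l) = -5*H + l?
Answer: 93025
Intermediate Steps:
C(H, l) = l - 5*H
(C(20, -15) + 420)² = ((-15 - 5*20) + 420)² = ((-15 - 100) + 420)² = (-115 + 420)² = 305² = 93025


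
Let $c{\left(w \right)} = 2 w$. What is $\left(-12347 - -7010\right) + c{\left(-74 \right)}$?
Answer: $-5485$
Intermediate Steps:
$\left(-12347 - -7010\right) + c{\left(-74 \right)} = \left(-12347 - -7010\right) + 2 \left(-74\right) = \left(-12347 + 7010\right) - 148 = -5337 - 148 = -5485$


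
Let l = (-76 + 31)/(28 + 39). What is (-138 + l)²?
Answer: 86322681/4489 ≈ 19230.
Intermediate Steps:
l = -45/67 ≈ -0.67164
(-138 + l)² = (-138 - 45/67)² = (-9291/67)² = 86322681/4489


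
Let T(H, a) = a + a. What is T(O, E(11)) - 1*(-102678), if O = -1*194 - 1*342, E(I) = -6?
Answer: 102666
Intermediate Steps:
O = -536 (O = -194 - 342 = -536)
T(H, a) = 2*a
T(O, E(11)) - 1*(-102678) = 2*(-6) - 1*(-102678) = -12 + 102678 = 102666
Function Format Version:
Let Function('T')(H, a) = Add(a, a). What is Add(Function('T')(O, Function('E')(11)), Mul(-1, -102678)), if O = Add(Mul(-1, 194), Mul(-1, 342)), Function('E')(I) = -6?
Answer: 102666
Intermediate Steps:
O = -536 (O = Add(-194, -342) = -536)
Function('T')(H, a) = Mul(2, a)
Add(Function('T')(O, Function('E')(11)), Mul(-1, -102678)) = Add(Mul(2, -6), Mul(-1, -102678)) = Add(-12, 102678) = 102666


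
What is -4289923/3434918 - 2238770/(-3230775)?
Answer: -1233956921893/2219489440290 ≈ -0.55596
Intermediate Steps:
-4289923/3434918 - 2238770/(-3230775) = -4289923*1/3434918 - 2238770*(-1/3230775) = -4289923/3434918 + 447754/646155 = -1233956921893/2219489440290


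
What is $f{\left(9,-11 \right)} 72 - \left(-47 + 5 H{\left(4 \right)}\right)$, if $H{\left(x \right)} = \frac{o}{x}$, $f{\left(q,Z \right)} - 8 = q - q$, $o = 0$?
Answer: $623$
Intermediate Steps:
$f{\left(q,Z \right)} = 8$ ($f{\left(q,Z \right)} = 8 + \left(q - q\right) = 8 + 0 = 8$)
$H{\left(x \right)} = 0$ ($H{\left(x \right)} = \frac{0}{x} = 0$)
$f{\left(9,-11 \right)} 72 - \left(-47 + 5 H{\left(4 \right)}\right) = 8 \cdot 72 + \left(\left(\left(-5\right) 0 + 4\right) + 43\right) = 576 + \left(\left(0 + 4\right) + 43\right) = 576 + \left(4 + 43\right) = 576 + 47 = 623$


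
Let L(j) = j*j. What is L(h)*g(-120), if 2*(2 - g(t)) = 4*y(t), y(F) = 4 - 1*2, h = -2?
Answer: -8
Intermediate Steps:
y(F) = 2 (y(F) = 4 - 2 = 2)
L(j) = j**2
g(t) = -2 (g(t) = 2 - 2*2 = 2 - 1/2*8 = 2 - 4 = -2)
L(h)*g(-120) = (-2)**2*(-2) = 4*(-2) = -8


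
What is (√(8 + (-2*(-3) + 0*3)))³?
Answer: 14*√14 ≈ 52.383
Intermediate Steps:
(√(8 + (-2*(-3) + 0*3)))³ = (√(8 + (6 + 0)))³ = (√(8 + 6))³ = (√14)³ = 14*√14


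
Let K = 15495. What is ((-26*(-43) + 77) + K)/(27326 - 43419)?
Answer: -16690/16093 ≈ -1.0371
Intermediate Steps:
((-26*(-43) + 77) + K)/(27326 - 43419) = ((-26*(-43) + 77) + 15495)/(27326 - 43419) = ((1118 + 77) + 15495)/(-16093) = (1195 + 15495)*(-1/16093) = 16690*(-1/16093) = -16690/16093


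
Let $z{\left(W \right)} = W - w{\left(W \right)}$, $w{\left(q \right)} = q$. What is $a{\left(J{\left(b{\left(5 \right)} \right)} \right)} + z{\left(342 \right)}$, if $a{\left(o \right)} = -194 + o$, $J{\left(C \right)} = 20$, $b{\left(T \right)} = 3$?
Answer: $-174$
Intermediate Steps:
$z{\left(W \right)} = 0$ ($z{\left(W \right)} = W - W = 0$)
$a{\left(J{\left(b{\left(5 \right)} \right)} \right)} + z{\left(342 \right)} = \left(-194 + 20\right) + 0 = -174 + 0 = -174$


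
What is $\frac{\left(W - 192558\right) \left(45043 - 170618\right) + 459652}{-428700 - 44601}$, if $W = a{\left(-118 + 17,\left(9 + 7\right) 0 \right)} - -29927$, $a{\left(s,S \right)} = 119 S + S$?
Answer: $- \frac{20422847477}{473301} \approx -43150.0$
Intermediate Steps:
$a{\left(s,S \right)} = 120 S$
$W = 29927$ ($W = 120 \left(9 + 7\right) 0 - -29927 = 120 \cdot 16 \cdot 0 + 29927 = 120 \cdot 0 + 29927 = 0 + 29927 = 29927$)
$\frac{\left(W - 192558\right) \left(45043 - 170618\right) + 459652}{-428700 - 44601} = \frac{\left(29927 - 192558\right) \left(45043 - 170618\right) + 459652}{-428700 - 44601} = \frac{\left(-162631\right) \left(-125575\right) + 459652}{-473301} = \left(20422387825 + 459652\right) \left(- \frac{1}{473301}\right) = 20422847477 \left(- \frac{1}{473301}\right) = - \frac{20422847477}{473301}$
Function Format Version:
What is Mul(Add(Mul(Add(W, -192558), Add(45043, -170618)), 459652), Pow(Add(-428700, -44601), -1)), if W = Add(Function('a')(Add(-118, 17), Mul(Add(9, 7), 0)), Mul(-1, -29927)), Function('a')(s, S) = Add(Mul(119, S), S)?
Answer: Rational(-20422847477, 473301) ≈ -43150.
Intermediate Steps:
Function('a')(s, S) = Mul(120, S)
W = 29927 (W = Add(Mul(120, Mul(Add(9, 7), 0)), Mul(-1, -29927)) = Add(Mul(120, Mul(16, 0)), 29927) = Add(Mul(120, 0), 29927) = Add(0, 29927) = 29927)
Mul(Add(Mul(Add(W, -192558), Add(45043, -170618)), 459652), Pow(Add(-428700, -44601), -1)) = Mul(Add(Mul(Add(29927, -192558), Add(45043, -170618)), 459652), Pow(Add(-428700, -44601), -1)) = Mul(Add(Mul(-162631, -125575), 459652), Pow(-473301, -1)) = Mul(Add(20422387825, 459652), Rational(-1, 473301)) = Mul(20422847477, Rational(-1, 473301)) = Rational(-20422847477, 473301)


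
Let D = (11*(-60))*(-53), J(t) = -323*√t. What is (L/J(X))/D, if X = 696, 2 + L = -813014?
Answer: 101627*√174/491486490 ≈ 0.0027275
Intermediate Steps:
L = -813016 (L = -2 - 813014 = -813016)
D = 34980 (D = -660*(-53) = 34980)
(L/J(X))/D = -813016*(-√174/112404)/34980 = -813016*(-√174/112404)*(1/34980) = -(-203254)*√174/28101*(1/34980) = (203254*√174/28101)*(1/34980) = 101627*√174/491486490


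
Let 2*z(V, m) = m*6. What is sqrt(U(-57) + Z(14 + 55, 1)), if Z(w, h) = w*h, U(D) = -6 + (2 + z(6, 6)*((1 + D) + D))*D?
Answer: sqrt(115887) ≈ 340.42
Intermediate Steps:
z(V, m) = 3*m (z(V, m) = (m*6)/2 = (6*m)/2 = 3*m)
U(D) = -6 + D*(20 + 36*D) (U(D) = -6 + (2 + (3*6)*((1 + D) + D))*D = -6 + (2 + 18*(1 + 2*D))*D = -6 + (2 + (18 + 36*D))*D = -6 + (20 + 36*D)*D = -6 + D*(20 + 36*D))
Z(w, h) = h*w
sqrt(U(-57) + Z(14 + 55, 1)) = sqrt((-6 + 20*(-57) + 36*(-57)**2) + 1*(14 + 55)) = sqrt((-6 - 1140 + 36*3249) + 1*69) = sqrt((-6 - 1140 + 116964) + 69) = sqrt(115818 + 69) = sqrt(115887)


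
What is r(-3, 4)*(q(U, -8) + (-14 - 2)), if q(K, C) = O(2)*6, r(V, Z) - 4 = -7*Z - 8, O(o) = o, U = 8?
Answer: 128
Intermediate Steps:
r(V, Z) = -4 - 7*Z (r(V, Z) = 4 + (-7*Z - 8) = 4 + (-8 - 7*Z) = -4 - 7*Z)
q(K, C) = 12 (q(K, C) = 2*6 = 12)
r(-3, 4)*(q(U, -8) + (-14 - 2)) = (-4 - 7*4)*(12 + (-14 - 2)) = (-4 - 28)*(12 - 16) = -32*(-4) = 128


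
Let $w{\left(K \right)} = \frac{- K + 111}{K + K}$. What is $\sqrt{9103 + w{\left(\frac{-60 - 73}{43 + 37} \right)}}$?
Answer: $\frac{\sqrt{641694410}}{266} \approx 95.232$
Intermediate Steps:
$w{\left(K \right)} = \frac{111 - K}{2 K}$
$\sqrt{9103 + w{\left(\frac{-60 - 73}{43 + 37} \right)}} = \sqrt{9103 + \frac{111 - \frac{-60 - 73}{43 + 37}}{2 \frac{-60 - 73}{43 + 37}}} = \sqrt{9103 + \frac{111 - - \frac{133}{80}}{2 \left(- \frac{133}{80}\right)}} = \sqrt{9103 + \frac{1}{2} \left(- \frac{80}{133}\right) \left(111 + \frac{133}{80}\right)} = \sqrt{9103 + \frac{1}{2} \left(- \frac{80}{133}\right) \frac{9013}{80}} = \sqrt{9103 - \frac{9013}{266}} = \sqrt{\frac{2412385}{266}} = \frac{\sqrt{641694410}}{266}$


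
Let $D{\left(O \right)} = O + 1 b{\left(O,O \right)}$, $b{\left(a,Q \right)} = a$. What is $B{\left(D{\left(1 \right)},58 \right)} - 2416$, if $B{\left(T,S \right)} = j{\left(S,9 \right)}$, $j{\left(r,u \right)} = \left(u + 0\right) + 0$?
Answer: $-2407$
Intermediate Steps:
$D{\left(O \right)} = 2 O$ ($D{\left(O \right)} = O + 1 O = O + O = 2 O$)
$j{\left(r,u \right)} = u$ ($j{\left(r,u \right)} = u + 0 = u$)
$B{\left(T,S \right)} = 9$
$B{\left(D{\left(1 \right)},58 \right)} - 2416 = 9 - 2416 = -2407$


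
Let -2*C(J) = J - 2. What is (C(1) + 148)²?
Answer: 88209/4 ≈ 22052.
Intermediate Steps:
C(J) = 1 - J/2 (C(J) = -(J - 2)/2 = -(-2 + J)/2 = 1 - J/2)
(C(1) + 148)² = ((1 - ½*1) + 148)² = ((1 - ½) + 148)² = (½ + 148)² = (297/2)² = 88209/4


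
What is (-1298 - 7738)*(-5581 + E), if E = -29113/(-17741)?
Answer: 894414074688/17741 ≈ 5.0415e+7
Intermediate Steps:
E = 29113/17741 (E = -29113*(-1/17741) = 29113/17741 ≈ 1.6410)
(-1298 - 7738)*(-5581 + E) = (-1298 - 7738)*(-5581 + 29113/17741) = -9036*(-98983408/17741) = 894414074688/17741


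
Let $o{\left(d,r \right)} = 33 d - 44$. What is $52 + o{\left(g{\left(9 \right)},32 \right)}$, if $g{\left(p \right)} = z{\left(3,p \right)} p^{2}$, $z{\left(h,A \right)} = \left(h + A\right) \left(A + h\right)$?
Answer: $384920$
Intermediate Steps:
$z{\left(h,A \right)} = \left(A + h\right)^{2}$ ($z{\left(h,A \right)} = \left(A + h\right) \left(A + h\right) = \left(A + h\right)^{2}$)
$g{\left(p \right)} = p^{2} \left(3 + p\right)^{2}$ ($g{\left(p \right)} = \left(p + 3\right)^{2} p^{2} = \left(3 + p\right)^{2} p^{2} = p^{2} \left(3 + p\right)^{2}$)
$o{\left(d,r \right)} = -44 + 33 d$
$52 + o{\left(g{\left(9 \right)},32 \right)} = 52 - \left(44 - 33 \cdot 9^{2} \left(3 + 9\right)^{2}\right) = 52 - \left(44 - 33 \cdot 81 \cdot 12^{2}\right) = 52 - \left(44 - 33 \cdot 81 \cdot 144\right) = 52 + \left(-44 + 33 \cdot 11664\right) = 52 + \left(-44 + 384912\right) = 52 + 384868 = 384920$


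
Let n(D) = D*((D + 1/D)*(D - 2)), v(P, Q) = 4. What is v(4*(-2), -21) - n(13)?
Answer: -1866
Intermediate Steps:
n(D) = D*(-2 + D)*(D + 1/D) (n(D) = D*((D + 1/D)*(-2 + D)) = D*((-2 + D)*(D + 1/D)) = D*(-2 + D)*(D + 1/D))
v(4*(-2), -21) - n(13) = 4 - (-2 + 13 + 13³ - 2*13²) = 4 - (-2 + 13 + 2197 - 2*169) = 4 - (-2 + 13 + 2197 - 338) = 4 - 1*1870 = 4 - 1870 = -1866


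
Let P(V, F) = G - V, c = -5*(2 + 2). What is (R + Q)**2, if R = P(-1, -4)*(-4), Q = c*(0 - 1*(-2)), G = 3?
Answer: 3136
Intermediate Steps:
c = -20 (c = -5*4 = -20)
P(V, F) = 3 - V
Q = -40 (Q = -20*(0 - 1*(-2)) = -20*(0 + 2) = -20*2 = -40)
R = -16 (R = (3 - 1*(-1))*(-4) = (3 + 1)*(-4) = 4*(-4) = -16)
(R + Q)**2 = (-16 - 40)**2 = (-56)**2 = 3136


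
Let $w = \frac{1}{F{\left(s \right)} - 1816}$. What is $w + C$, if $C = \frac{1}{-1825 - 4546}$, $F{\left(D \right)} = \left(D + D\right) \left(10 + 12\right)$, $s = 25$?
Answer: $- \frac{7087}{4561636} \approx -0.0015536$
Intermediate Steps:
$F{\left(D \right)} = 44 D$ ($F{\left(D \right)} = 2 D 22 = 44 D$)
$w = - \frac{1}{716}$ ($w = \frac{1}{44 \cdot 25 - 1816} = \frac{1}{1100 - 1816} = \frac{1}{-716} = - \frac{1}{716} \approx -0.0013966$)
$C = - \frac{1}{6371}$ ($C = \frac{1}{-6371} = - \frac{1}{6371} \approx -0.00015696$)
$w + C = - \frac{1}{716} - \frac{1}{6371} = - \frac{7087}{4561636}$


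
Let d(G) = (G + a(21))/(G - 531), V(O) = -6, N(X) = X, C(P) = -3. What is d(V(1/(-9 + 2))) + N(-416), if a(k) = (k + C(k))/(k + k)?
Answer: -521235/1253 ≈ -415.99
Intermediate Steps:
a(k) = (-3 + k)/(2*k) (a(k) = (k - 3)/(k + k) = (-3 + k)/((2*k)) = (-3 + k)*(1/(2*k)) = (-3 + k)/(2*k))
d(G) = (3/7 + G)/(-531 + G) (d(G) = (G + (½)*(-3 + 21)/21)/(G - 531) = (G + (½)*(1/21)*18)/(-531 + G) = (G + 3/7)/(-531 + G) = (3/7 + G)/(-531 + G))
d(V(1/(-9 + 2))) + N(-416) = (3/7 - 6)/(-531 - 6) - 416 = -39/7/(-537) - 416 = -1/537*(-39/7) - 416 = 13/1253 - 416 = -521235/1253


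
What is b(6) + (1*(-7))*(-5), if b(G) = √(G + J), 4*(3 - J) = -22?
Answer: 35 + √58/2 ≈ 38.808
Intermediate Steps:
J = 17/2 (J = 3 - ¼*(-22) = 3 + 11/2 = 17/2 ≈ 8.5000)
b(G) = √(17/2 + G) (b(G) = √(G + 17/2) = √(17/2 + G))
b(6) + (1*(-7))*(-5) = √(34 + 4*6)/2 + (1*(-7))*(-5) = √(34 + 24)/2 - 7*(-5) = √58/2 + 35 = 35 + √58/2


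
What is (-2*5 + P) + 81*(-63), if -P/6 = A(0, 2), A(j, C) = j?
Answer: -5113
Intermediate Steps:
P = 0 (P = -6*0 = 0)
(-2*5 + P) + 81*(-63) = (-2*5 + 0) + 81*(-63) = (-10 + 0) - 5103 = -10 - 5103 = -5113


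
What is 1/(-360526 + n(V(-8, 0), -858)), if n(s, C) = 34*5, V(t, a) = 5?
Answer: -1/360356 ≈ -2.7750e-6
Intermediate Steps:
n(s, C) = 170
1/(-360526 + n(V(-8, 0), -858)) = 1/(-360526 + 170) = 1/(-360356) = -1/360356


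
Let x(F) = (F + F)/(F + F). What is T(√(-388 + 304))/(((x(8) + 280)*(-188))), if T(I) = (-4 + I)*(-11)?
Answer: -11/13207 + 11*I*√21/26414 ≈ -0.00083289 + 0.0019084*I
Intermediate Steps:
x(F) = 1 (x(F) = (2*F)/((2*F)) = (2*F)*(1/(2*F)) = 1)
T(I) = 44 - 11*I
T(√(-388 + 304))/(((x(8) + 280)*(-188))) = (44 - 11*√(-388 + 304))/(((1 + 280)*(-188))) = (44 - 22*I*√21)/((281*(-188))) = (44 - 22*I*√21)/(-52828) = (44 - 22*I*√21)*(-1/52828) = -11/13207 + 11*I*√21/26414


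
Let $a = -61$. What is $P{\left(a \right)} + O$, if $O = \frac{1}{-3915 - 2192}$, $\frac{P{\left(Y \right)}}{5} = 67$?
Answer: $\frac{2045844}{6107} \approx 335.0$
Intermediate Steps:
$P{\left(Y \right)} = 335$ ($P{\left(Y \right)} = 5 \cdot 67 = 335$)
$O = - \frac{1}{6107}$ ($O = \frac{1}{-6107} = - \frac{1}{6107} \approx -0.00016375$)
$P{\left(a \right)} + O = 335 - \frac{1}{6107} = \frac{2045844}{6107}$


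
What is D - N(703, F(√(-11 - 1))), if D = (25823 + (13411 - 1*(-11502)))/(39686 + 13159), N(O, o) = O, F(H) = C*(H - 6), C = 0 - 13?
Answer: -12366433/17615 ≈ -702.04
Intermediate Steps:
C = -13
F(H) = 78 - 13*H (F(H) = -13*(H - 6) = -13*(-6 + H) = 78 - 13*H)
D = 16912/17615 (D = (25823 + (13411 + 11502))/52845 = (25823 + 24913)*(1/52845) = 50736*(1/52845) = 16912/17615 ≈ 0.96009)
D - N(703, F(√(-11 - 1))) = 16912/17615 - 1*703 = 16912/17615 - 703 = -12366433/17615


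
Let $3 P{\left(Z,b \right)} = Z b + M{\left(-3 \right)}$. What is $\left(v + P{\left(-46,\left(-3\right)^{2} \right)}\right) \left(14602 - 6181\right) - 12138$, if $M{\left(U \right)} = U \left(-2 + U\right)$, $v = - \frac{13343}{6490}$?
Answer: $- \frac{678171963}{590} \approx -1.1494 \cdot 10^{6}$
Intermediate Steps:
$v = - \frac{1213}{590}$ ($v = \left(-13343\right) \frac{1}{6490} = - \frac{1213}{590} \approx -2.0559$)
$P{\left(Z,b \right)} = 5 + \frac{Z b}{3}$ ($P{\left(Z,b \right)} = \frac{Z b - 3 \left(-2 - 3\right)}{3} = \frac{Z b - -15}{3} = \frac{Z b + 15}{3} = \frac{15 + Z b}{3} = 5 + \frac{Z b}{3}$)
$\left(v + P{\left(-46,\left(-3\right)^{2} \right)}\right) \left(14602 - 6181\right) - 12138 = \left(- \frac{1213}{590} + \left(5 + \frac{1}{3} \left(-46\right) \left(-3\right)^{2}\right)\right) \left(14602 - 6181\right) - 12138 = \left(- \frac{1213}{590} + \left(5 + \frac{1}{3} \left(-46\right) 9\right)\right) 8421 + \left(-21412 + 9274\right) = \left(- \frac{1213}{590} + \left(5 - 138\right)\right) 8421 - 12138 = \left(- \frac{1213}{590} - 133\right) 8421 - 12138 = \left(- \frac{79683}{590}\right) 8421 - 12138 = - \frac{671010543}{590} - 12138 = - \frac{678171963}{590}$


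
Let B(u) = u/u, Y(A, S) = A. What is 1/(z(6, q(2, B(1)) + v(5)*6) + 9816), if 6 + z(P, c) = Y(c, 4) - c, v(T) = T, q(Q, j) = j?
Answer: 1/9810 ≈ 0.00010194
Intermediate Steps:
B(u) = 1
z(P, c) = -6 (z(P, c) = -6 + (c - c) = -6 + 0 = -6)
1/(z(6, q(2, B(1)) + v(5)*6) + 9816) = 1/(-6 + 9816) = 1/9810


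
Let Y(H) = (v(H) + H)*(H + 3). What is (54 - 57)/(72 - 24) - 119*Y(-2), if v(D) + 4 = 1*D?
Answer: 15231/16 ≈ 951.94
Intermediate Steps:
v(D) = -4 + D (v(D) = -4 + 1*D = -4 + D)
Y(H) = (-4 + 2*H)*(3 + H) (Y(H) = ((-4 + H) + H)*(H + 3) = (-4 + 2*H)*(3 + H))
(54 - 57)/(72 - 24) - 119*Y(-2) = (54 - 57)/(72 - 24) - 119*(-12 + 2*(-2) + 2*(-2)**2) = -3/48 - 119*(-12 - 4 + 2*4) = -3*1/48 - 119*(-12 - 4 + 8) = -1/16 - 119*(-8) = -1/16 + 952 = 15231/16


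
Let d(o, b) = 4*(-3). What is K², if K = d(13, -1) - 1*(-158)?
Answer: 21316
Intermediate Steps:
d(o, b) = -12
K = 146 (K = -12 - 1*(-158) = -12 + 158 = 146)
K² = 146² = 21316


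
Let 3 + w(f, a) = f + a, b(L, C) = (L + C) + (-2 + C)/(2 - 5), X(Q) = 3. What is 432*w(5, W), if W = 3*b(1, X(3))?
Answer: 5616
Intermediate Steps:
b(L, C) = ⅔ + L + 2*C/3 (b(L, C) = (C + L) + (-2 + C)/(-3) = (C + L) + (-2 + C)*(-⅓) = (C + L) + (⅔ - C/3) = ⅔ + L + 2*C/3)
W = 11 (W = 3*(⅔ + 1 + (⅔)*3) = 3*(⅔ + 1 + 2) = 3*(11/3) = 11)
w(f, a) = -3 + a + f (w(f, a) = -3 + (f + a) = -3 + (a + f) = -3 + a + f)
432*w(5, W) = 432*(-3 + 11 + 5) = 432*13 = 5616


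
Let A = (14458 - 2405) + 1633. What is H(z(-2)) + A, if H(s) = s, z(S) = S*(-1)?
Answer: 13688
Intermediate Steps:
z(S) = -S
A = 13686 (A = 12053 + 1633 = 13686)
H(z(-2)) + A = -1*(-2) + 13686 = 2 + 13686 = 13688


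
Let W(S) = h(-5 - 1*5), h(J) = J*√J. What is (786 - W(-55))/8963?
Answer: 786/8963 + 10*I*√10/8963 ≈ 0.087694 + 0.0035281*I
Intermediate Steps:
h(J) = J^(3/2)
W(S) = -10*I*√10 (W(S) = (-5 - 1*5)^(3/2) = (-5 - 5)^(3/2) = (-10)^(3/2) = -10*I*√10)
(786 - W(-55))/8963 = (786 - (-10)*I*√10)/8963 = (786 + 10*I*√10)*(1/8963) = 786/8963 + 10*I*√10/8963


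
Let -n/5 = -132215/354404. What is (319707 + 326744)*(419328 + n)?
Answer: 96070493399097737/354404 ≈ 2.7108e+11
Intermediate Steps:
n = 661075/354404 (n = -(-661075)/354404 = -5*(-132215/354404) = 661075/354404 ≈ 1.8653)
(319707 + 326744)*(419328 + n) = (319707 + 326744)*(419328 + 661075/354404) = 646451*(148612181587/354404) = 96070493399097737/354404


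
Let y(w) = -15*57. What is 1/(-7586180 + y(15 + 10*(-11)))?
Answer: -1/7587035 ≈ -1.3180e-7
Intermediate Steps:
y(w) = -855
1/(-7586180 + y(15 + 10*(-11))) = 1/(-7586180 - 855) = 1/(-7587035) = -1/7587035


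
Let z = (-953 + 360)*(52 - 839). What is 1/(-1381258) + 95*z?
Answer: 61238964341409/1381258 ≈ 4.4336e+7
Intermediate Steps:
z = 466691 (z = -593*(-787) = 466691)
1/(-1381258) + 95*z = 1/(-1381258) + 95*466691 = -1/1381258 + 44335645 = 61238964341409/1381258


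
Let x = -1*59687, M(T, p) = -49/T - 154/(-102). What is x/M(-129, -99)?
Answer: -130893591/4144 ≈ -31586.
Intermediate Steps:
M(T, p) = 77/51 - 49/T (M(T, p) = -49/T - 154*(-1/102) = -49/T + 77/51 = 77/51 - 49/T)
x = -59687
x/M(-129, -99) = -59687/(77/51 - 49/(-129)) = -59687/(77/51 - 49*(-1/129)) = -59687/(77/51 + 49/129) = -59687/4144/2193 = -59687*2193/4144 = -130893591/4144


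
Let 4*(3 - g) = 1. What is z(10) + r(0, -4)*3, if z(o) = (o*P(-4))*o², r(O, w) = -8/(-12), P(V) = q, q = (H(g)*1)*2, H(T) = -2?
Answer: -3998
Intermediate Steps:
g = 11/4 (g = 3 - ¼*1 = 3 - ¼ = 11/4 ≈ 2.7500)
q = -4 (q = -2*1*2 = -2*2 = -4)
P(V) = -4
r(O, w) = ⅔ (r(O, w) = -8*(-1/12) = ⅔)
z(o) = -4*o³ (z(o) = (o*(-4))*o² = (-4*o)*o² = -4*o³)
z(10) + r(0, -4)*3 = -4*10³ + (⅔)*3 = -4*1000 + 2 = -4000 + 2 = -3998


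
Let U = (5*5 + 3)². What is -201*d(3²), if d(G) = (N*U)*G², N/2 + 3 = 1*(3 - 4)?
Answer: 102114432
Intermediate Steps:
N = -8 (N = -6 + 2*(1*(3 - 4)) = -6 + 2*(1*(-1)) = -6 + 2*(-1) = -6 - 2 = -8)
U = 784 (U = (25 + 3)² = 28² = 784)
d(G) = -6272*G² (d(G) = (-8*784)*G² = -6272*G²)
-201*d(3²) = -(-1260672)*(3²)² = -(-1260672)*9² = -(-1260672)*81 = -201*(-508032) = 102114432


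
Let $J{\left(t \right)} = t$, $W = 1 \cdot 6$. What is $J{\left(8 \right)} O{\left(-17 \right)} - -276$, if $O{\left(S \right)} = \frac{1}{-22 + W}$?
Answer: $\frac{551}{2} \approx 275.5$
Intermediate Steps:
$W = 6$
$O{\left(S \right)} = - \frac{1}{16}$ ($O{\left(S \right)} = \frac{1}{-22 + 6} = \frac{1}{-16} = - \frac{1}{16}$)
$J{\left(8 \right)} O{\left(-17 \right)} - -276 = 8 \left(- \frac{1}{16}\right) - -276 = - \frac{1}{2} + 276 = \frac{551}{2}$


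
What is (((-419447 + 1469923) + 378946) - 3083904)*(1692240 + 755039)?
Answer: -4048979054478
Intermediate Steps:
(((-419447 + 1469923) + 378946) - 3083904)*(1692240 + 755039) = ((1050476 + 378946) - 3083904)*2447279 = (1429422 - 3083904)*2447279 = -1654482*2447279 = -4048979054478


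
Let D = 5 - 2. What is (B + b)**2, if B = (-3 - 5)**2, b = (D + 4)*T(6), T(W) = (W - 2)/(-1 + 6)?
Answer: 121104/25 ≈ 4844.2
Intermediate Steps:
T(W) = -2/5 + W/5 (T(W) = (-2 + W)/5 = (-2 + W)*(1/5) = -2/5 + W/5)
D = 3
b = 28/5 (b = (3 + 4)*(-2/5 + (1/5)*6) = 7*(-2/5 + 6/5) = 7*(4/5) = 28/5 ≈ 5.6000)
B = 64 (B = (-8)**2 = 64)
(B + b)**2 = (64 + 28/5)**2 = (348/5)**2 = 121104/25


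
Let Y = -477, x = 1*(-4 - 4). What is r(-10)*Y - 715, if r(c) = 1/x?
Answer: -5243/8 ≈ -655.38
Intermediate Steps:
x = -8 (x = 1*(-8) = -8)
r(c) = -1/8 (r(c) = 1/(-8) = -1/8)
r(-10)*Y - 715 = -1/8*(-477) - 715 = 477/8 - 715 = -5243/8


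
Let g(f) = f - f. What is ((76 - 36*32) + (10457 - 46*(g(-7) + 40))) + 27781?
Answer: 35322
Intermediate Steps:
g(f) = 0
((76 - 36*32) + (10457 - 46*(g(-7) + 40))) + 27781 = ((76 - 36*32) + (10457 - 46*(0 + 40))) + 27781 = ((76 - 1152) + (10457 - 46*40)) + 27781 = (-1076 + (10457 - 1*1840)) + 27781 = (-1076 + (10457 - 1840)) + 27781 = (-1076 + 8617) + 27781 = 7541 + 27781 = 35322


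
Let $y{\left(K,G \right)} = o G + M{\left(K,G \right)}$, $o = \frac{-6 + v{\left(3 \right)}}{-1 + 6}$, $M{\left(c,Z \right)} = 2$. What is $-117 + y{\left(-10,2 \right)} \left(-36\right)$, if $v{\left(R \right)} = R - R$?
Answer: $- \frac{513}{5} \approx -102.6$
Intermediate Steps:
$v{\left(R \right)} = 0$
$o = - \frac{6}{5}$ ($o = \frac{-6 + 0}{-1 + 6} = - \frac{6}{5} \approx -1.2$)
$y{\left(K,G \right)} = 2 - \frac{6 G}{5}$ ($y{\left(K,G \right)} = - \frac{6 G}{5} + 2 = 2 - \frac{6 G}{5}$)
$-117 + y{\left(-10,2 \right)} \left(-36\right) = -117 + \left(2 - \frac{12}{5}\right) \left(-36\right) = -117 - - \frac{72}{5} = -117 + \frac{72}{5} = - \frac{513}{5}$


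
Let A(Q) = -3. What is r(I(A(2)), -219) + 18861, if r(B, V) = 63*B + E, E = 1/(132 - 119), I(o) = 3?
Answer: 247651/13 ≈ 19050.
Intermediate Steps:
E = 1/13 ≈ 0.076923
r(B, V) = 1/13 + 63*B (r(B, V) = 63*B + 1/13 = 1/13 + 63*B)
r(I(A(2)), -219) + 18861 = (1/13 + 63*3) + 18861 = (1/13 + 189) + 18861 = 2458/13 + 18861 = 247651/13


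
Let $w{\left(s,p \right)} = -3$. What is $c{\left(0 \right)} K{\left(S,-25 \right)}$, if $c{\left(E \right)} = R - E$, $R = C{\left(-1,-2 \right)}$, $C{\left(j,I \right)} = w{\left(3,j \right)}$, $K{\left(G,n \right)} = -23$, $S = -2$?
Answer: $69$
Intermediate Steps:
$C{\left(j,I \right)} = -3$
$R = -3$
$c{\left(E \right)} = -3 - E$
$c{\left(0 \right)} K{\left(S,-25 \right)} = \left(-3 - 0\right) \left(-23\right) = \left(-3 + 0\right) \left(-23\right) = \left(-3\right) \left(-23\right) = 69$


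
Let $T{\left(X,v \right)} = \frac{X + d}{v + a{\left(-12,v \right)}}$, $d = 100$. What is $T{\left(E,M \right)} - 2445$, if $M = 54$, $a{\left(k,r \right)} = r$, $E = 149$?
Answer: $- \frac{87937}{36} \approx -2442.7$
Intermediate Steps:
$T{\left(X,v \right)} = \frac{100 + X}{2 v}$ ($T{\left(X,v \right)} = \frac{X + 100}{v + v} = \frac{100 + X}{2 v}$)
$T{\left(E,M \right)} - 2445 = \frac{100 + 149}{2 \cdot 54} - 2445 = \frac{1}{2} \cdot \frac{1}{54} \cdot 249 - 2445 = \frac{83}{36} - 2445 = - \frac{87937}{36}$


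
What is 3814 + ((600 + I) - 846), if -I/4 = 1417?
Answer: -2100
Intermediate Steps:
I = -5668 (I = -4*1417 = -5668)
3814 + ((600 + I) - 846) = 3814 + ((600 - 5668) - 846) = 3814 + (-5068 - 846) = 3814 - 5914 = -2100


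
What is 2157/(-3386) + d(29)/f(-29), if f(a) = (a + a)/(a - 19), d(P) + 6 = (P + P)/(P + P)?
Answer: -468873/98194 ≈ -4.7750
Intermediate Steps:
d(P) = -5 (d(P) = -6 + (P + P)/(P + P) = -6 + (2*P)/((2*P)) = -6 + (2*P)*(1/(2*P)) = -6 + 1 = -5)
f(a) = 2*a/(-19 + a) (f(a) = (2*a)/(-19 + a) = 2*a/(-19 + a))
2157/(-3386) + d(29)/f(-29) = 2157/(-3386) - 5/(2*(-29)/(-19 - 29)) = 2157*(-1/3386) - 5/(2*(-29)/(-48)) = -2157/3386 - 5/(2*(-29)*(-1/48)) = -2157/3386 - 5/29/24 = -2157/3386 - 5*24/29 = -2157/3386 - 120/29 = -468873/98194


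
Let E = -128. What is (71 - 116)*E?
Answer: 5760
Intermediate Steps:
(71 - 116)*E = (71 - 116)*(-128) = -45*(-128) = 5760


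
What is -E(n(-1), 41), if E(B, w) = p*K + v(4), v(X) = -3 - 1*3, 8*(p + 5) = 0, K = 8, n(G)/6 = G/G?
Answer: 46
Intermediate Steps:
n(G) = 6 (n(G) = 6*(G/G) = 6*1 = 6)
p = -5 (p = -5 + (⅛)*0 = -5 + 0 = -5)
v(X) = -6 (v(X) = -3 - 3 = -6)
E(B, w) = -46 (E(B, w) = -5*8 - 6 = -40 - 6 = -46)
-E(n(-1), 41) = -1*(-46) = 46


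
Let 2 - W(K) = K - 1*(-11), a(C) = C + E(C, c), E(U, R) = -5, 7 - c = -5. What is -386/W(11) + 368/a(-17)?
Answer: 283/110 ≈ 2.5727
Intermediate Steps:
c = 12 (c = 7 - 1*(-5) = 7 + 5 = 12)
a(C) = -5 + C (a(C) = C - 5 = -5 + C)
W(K) = -9 - K (W(K) = 2 - (K - 1*(-11)) = 2 - (K + 11) = 2 - (11 + K) = 2 + (-11 - K) = -9 - K)
-386/W(11) + 368/a(-17) = -386/(-9 - 1*11) + 368/(-5 - 17) = -386/(-9 - 11) + 368/(-22) = -386/(-20) + 368*(-1/22) = -386*(-1/20) - 184/11 = 193/10 - 184/11 = 283/110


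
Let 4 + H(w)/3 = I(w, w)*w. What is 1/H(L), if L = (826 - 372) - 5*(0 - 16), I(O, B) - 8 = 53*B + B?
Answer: 1/46208076 ≈ 2.1641e-8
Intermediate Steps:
I(O, B) = 8 + 54*B (I(O, B) = 8 + (53*B + B) = 8 + 54*B)
L = 534 (L = 454 - 5*(-16) = 454 + 80 = 534)
H(w) = -12 + 3*w*(8 + 54*w) (H(w) = -12 + 3*((8 + 54*w)*w) = -12 + 3*(w*(8 + 54*w)) = -12 + 3*w*(8 + 54*w))
1/H(L) = 1/(-12 + 6*534*(4 + 27*534)) = 1/(-12 + 6*534*(4 + 14418)) = 1/(-12 + 6*534*14422) = 1/(-12 + 46208088) = 1/46208076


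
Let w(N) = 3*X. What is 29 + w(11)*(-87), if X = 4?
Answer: -1015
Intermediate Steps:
w(N) = 12 (w(N) = 3*4 = 12)
29 + w(11)*(-87) = 29 + 12*(-87) = 29 - 1044 = -1015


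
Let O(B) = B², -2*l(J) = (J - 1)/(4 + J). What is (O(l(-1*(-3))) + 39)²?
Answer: 3655744/2401 ≈ 1522.6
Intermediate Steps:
l(J) = -(-1 + J)/(2*(4 + J)) (l(J) = -(J - 1)/(2*(4 + J)) = -(-1 + J)/(2*(4 + J)))
(O(l(-1*(-3))) + 39)² = (((1 - (-1)*(-3))/(2*(4 - 1*(-3))))² + 39)² = (((1 - 1*3)/(2*(4 + 3)))² + 39)² = (((½)*(1 - 3)/7)² + 39)² = (((½)*(⅐)*(-2))² + 39)² = ((-⅐)² + 39)² = (1/49 + 39)² = (1912/49)² = 3655744/2401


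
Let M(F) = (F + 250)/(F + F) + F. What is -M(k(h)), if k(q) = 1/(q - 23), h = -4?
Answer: 182225/54 ≈ 3374.5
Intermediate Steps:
k(q) = 1/(-23 + q)
M(F) = F + (250 + F)/(2*F) (M(F) = (250 + F)/((2*F)) + F = (250 + F)*(1/(2*F)) + F = (250 + F)/(2*F) + F = F + (250 + F)/(2*F))
-M(k(h)) = -(½ + 1/(-23 - 4) + 125/(1/(-23 - 4))) = -(½ + 1/(-27) + 125/(1/(-27))) = -(½ - 1/27 + 125/(-1/27)) = -(½ - 1/27 + 125*(-27)) = -(½ - 1/27 - 3375) = -1*(-182225/54) = 182225/54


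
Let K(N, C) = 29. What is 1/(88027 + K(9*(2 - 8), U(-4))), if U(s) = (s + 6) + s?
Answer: 1/88056 ≈ 1.1356e-5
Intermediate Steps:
U(s) = 6 + 2*s (U(s) = (6 + s) + s = 6 + 2*s)
1/(88027 + K(9*(2 - 8), U(-4))) = 1/(88027 + 29) = 1/88056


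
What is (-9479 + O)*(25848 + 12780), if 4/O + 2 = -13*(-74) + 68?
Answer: -94101748056/257 ≈ -3.6615e+8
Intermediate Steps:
O = 1/257 (O = 4/(-2 + (-13*(-74) + 68)) = 4/(-2 + (962 + 68)) = 4/(-2 + 1030) = 4/1028 = 4*(1/1028) = 1/257 ≈ 0.0038911)
(-9479 + O)*(25848 + 12780) = (-9479 + 1/257)*(25848 + 12780) = -2436102/257*38628 = -94101748056/257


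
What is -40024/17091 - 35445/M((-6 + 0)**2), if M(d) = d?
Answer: -67470151/68364 ≈ -986.92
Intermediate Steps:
-40024/17091 - 35445/M((-6 + 0)**2) = -40024/17091 - 35445/(-6 + 0)**2 = -40024*1/17091 - 35445/((-6)**2) = -40024/17091 - 35445/36 = -40024/17091 - 35445*1/36 = -40024/17091 - 11815/12 = -67470151/68364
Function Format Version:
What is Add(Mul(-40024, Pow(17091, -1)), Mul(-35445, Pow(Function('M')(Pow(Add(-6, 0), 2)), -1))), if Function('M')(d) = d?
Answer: Rational(-67470151, 68364) ≈ -986.92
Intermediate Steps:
Add(Mul(-40024, Pow(17091, -1)), Mul(-35445, Pow(Function('M')(Pow(Add(-6, 0), 2)), -1))) = Add(Mul(-40024, Pow(17091, -1)), Mul(-35445, Pow(Pow(Add(-6, 0), 2), -1))) = Add(Mul(-40024, Rational(1, 17091)), Mul(-35445, Pow(Pow(-6, 2), -1))) = Add(Rational(-40024, 17091), Mul(-35445, Pow(36, -1))) = Add(Rational(-40024, 17091), Mul(-35445, Rational(1, 36))) = Add(Rational(-40024, 17091), Rational(-11815, 12)) = Rational(-67470151, 68364)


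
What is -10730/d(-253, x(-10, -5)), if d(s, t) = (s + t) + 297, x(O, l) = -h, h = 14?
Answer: -1073/3 ≈ -357.67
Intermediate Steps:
x(O, l) = -14 (x(O, l) = -1*14 = -14)
d(s, t) = 297 + s + t
-10730/d(-253, x(-10, -5)) = -10730/(297 - 253 - 14) = -10730/30 = -10730*1/30 = -1073/3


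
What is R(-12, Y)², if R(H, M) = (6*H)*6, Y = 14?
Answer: 186624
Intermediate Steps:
R(H, M) = 36*H
R(-12, Y)² = (36*(-12))² = (-432)² = 186624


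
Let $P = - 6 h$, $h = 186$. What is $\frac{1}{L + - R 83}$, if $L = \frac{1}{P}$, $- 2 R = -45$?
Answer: $- \frac{1116}{2084131} \approx -0.00053548$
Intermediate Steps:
$P = -1116$ ($P = \left(-6\right) 186 = -1116$)
$R = \frac{45}{2}$ ($R = \left(- \frac{1}{2}\right) \left(-45\right) = \frac{45}{2} \approx 22.5$)
$L = - \frac{1}{1116}$ ($L = \frac{1}{-1116} = - \frac{1}{1116} \approx -0.00089606$)
$\frac{1}{L + - R 83} = \frac{1}{- \frac{1}{1116} + \left(-1\right) \frac{45}{2} \cdot 83} = \frac{1}{- \frac{1}{1116} - \frac{3735}{2}} = \frac{1}{- \frac{2084131}{1116}} = - \frac{1116}{2084131}$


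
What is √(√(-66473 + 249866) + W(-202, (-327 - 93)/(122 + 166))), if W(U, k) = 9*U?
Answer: √(-1818 + 3*√20377) ≈ 37.279*I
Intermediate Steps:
√(√(-66473 + 249866) + W(-202, (-327 - 93)/(122 + 166))) = √(√(-66473 + 249866) + 9*(-202)) = √(√183393 - 1818) = √(3*√20377 - 1818) = √(-1818 + 3*√20377)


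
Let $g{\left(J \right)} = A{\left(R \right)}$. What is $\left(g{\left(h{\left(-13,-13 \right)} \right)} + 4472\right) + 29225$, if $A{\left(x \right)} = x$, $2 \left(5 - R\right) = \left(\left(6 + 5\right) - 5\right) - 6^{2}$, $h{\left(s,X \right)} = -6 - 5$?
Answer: $33717$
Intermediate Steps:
$h{\left(s,X \right)} = -11$ ($h{\left(s,X \right)} = -6 - 5 = -11$)
$R = 20$ ($R = 5 - \frac{\left(\left(6 + 5\right) - 5\right) - 6^{2}}{2} = 5 - \frac{\left(11 - 5\right) - 36}{2} = 5 - \frac{6 - 36}{2} = 5 - -15 = 5 + 15 = 20$)
$g{\left(J \right)} = 20$
$\left(g{\left(h{\left(-13,-13 \right)} \right)} + 4472\right) + 29225 = \left(20 + 4472\right) + 29225 = 4492 + 29225 = 33717$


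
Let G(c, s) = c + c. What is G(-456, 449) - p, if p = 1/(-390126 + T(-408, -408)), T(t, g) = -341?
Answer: -356105903/390467 ≈ -912.00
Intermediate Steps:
G(c, s) = 2*c
p = -1/390467 (p = 1/(-390126 - 341) = 1/(-390467) = -1/390467 ≈ -2.5610e-6)
G(-456, 449) - p = 2*(-456) - 1*(-1/390467) = -912 + 1/390467 = -356105903/390467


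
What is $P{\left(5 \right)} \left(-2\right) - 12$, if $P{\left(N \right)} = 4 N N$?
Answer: $-212$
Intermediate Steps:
$P{\left(N \right)} = 4 N^{2}$
$P{\left(5 \right)} \left(-2\right) - 12 = 4 \cdot 5^{2} \left(-2\right) - 12 = 4 \cdot 25 \left(-2\right) - 12 = 100 \left(-2\right) - 12 = -200 - 12 = -212$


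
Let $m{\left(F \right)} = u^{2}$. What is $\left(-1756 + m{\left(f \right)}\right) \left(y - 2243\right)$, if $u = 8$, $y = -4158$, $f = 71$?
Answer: $10830492$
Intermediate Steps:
$m{\left(F \right)} = 64$ ($m{\left(F \right)} = 8^{2} = 64$)
$\left(-1756 + m{\left(f \right)}\right) \left(y - 2243\right) = \left(-1756 + 64\right) \left(-4158 - 2243\right) = \left(-1692\right) \left(-6401\right) = 10830492$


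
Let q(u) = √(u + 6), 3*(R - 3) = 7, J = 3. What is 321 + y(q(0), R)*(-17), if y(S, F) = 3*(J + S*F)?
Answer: 168 - 272*√6 ≈ -498.26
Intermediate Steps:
R = 16/3 (R = 3 + (⅓)*7 = 3 + 7/3 = 16/3 ≈ 5.3333)
q(u) = √(6 + u)
y(S, F) = 9 + 3*F*S (y(S, F) = 3*(3 + S*F) = 3*(3 + F*S) = 9 + 3*F*S)
321 + y(q(0), R)*(-17) = 321 + (9 + 3*(16/3)*√(6 + 0))*(-17) = 321 + (9 + 3*(16/3)*√6)*(-17) = 321 + (9 + 16*√6)*(-17) = 321 + (-153 - 272*√6) = 168 - 272*√6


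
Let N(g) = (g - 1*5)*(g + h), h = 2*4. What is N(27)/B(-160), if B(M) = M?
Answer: -77/16 ≈ -4.8125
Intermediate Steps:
h = 8
N(g) = (-5 + g)*(8 + g) (N(g) = (g - 1*5)*(g + 8) = (g - 5)*(8 + g) = (-5 + g)*(8 + g))
N(27)/B(-160) = (-40 + 27² + 3*27)/(-160) = (-40 + 729 + 81)*(-1/160) = 770*(-1/160) = -77/16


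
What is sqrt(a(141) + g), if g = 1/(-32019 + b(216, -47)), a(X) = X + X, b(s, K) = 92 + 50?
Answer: sqrt(286552330501)/31877 ≈ 16.793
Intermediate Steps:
b(s, K) = 142
a(X) = 2*X
g = -1/31877 (g = 1/(-32019 + 142) = 1/(-31877) = -1/31877 ≈ -3.1371e-5)
sqrt(a(141) + g) = sqrt(2*141 - 1/31877) = sqrt(282 - 1/31877) = sqrt(8989313/31877) = sqrt(286552330501)/31877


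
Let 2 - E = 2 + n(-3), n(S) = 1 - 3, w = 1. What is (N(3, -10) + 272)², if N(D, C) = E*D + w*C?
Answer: 71824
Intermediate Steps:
n(S) = -2
E = 2 (E = 2 - (2 - 2) = 2 - 1*0 = 2 + 0 = 2)
N(D, C) = C + 2*D (N(D, C) = 2*D + 1*C = 2*D + C = C + 2*D)
(N(3, -10) + 272)² = ((-10 + 2*3) + 272)² = ((-10 + 6) + 272)² = (-4 + 272)² = 268² = 71824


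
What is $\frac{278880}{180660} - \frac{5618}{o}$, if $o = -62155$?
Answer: $\frac{305812238}{187148705} \approx 1.6341$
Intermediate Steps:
$\frac{278880}{180660} - \frac{5618}{o} = \frac{278880}{180660} - \frac{5618}{-62155} = 278880 \cdot \frac{1}{180660} - - \frac{5618}{62155} = \frac{4648}{3011} + \frac{5618}{62155} = \frac{305812238}{187148705}$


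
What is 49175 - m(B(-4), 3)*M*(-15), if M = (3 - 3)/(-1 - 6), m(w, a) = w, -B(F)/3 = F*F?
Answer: 49175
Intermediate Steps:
B(F) = -3*F**2 (B(F) = -3*F*F = -3*F**2)
M = 0 (M = 0/(-7) = 0*(-1/7) = 0)
49175 - m(B(-4), 3)*M*(-15) = 49175 - -3*(-4)**2*0*(-15) = 49175 - -3*16*0*(-15) = 49175 - (-48*0)*(-15) = 49175 - 0*(-15) = 49175 - 1*0 = 49175 + 0 = 49175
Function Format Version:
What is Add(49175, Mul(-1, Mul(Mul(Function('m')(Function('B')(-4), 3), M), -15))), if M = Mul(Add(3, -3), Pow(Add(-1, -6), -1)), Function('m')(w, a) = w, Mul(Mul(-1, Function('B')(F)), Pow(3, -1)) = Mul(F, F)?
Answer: 49175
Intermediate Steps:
Function('B')(F) = Mul(-3, Pow(F, 2)) (Function('B')(F) = Mul(-3, Mul(F, F)) = Mul(-3, Pow(F, 2)))
M = 0 (M = Mul(0, Pow(-7, -1)) = Mul(0, Rational(-1, 7)) = 0)
Add(49175, Mul(-1, Mul(Mul(Function('m')(Function('B')(-4), 3), M), -15))) = Add(49175, Mul(-1, Mul(Mul(Mul(-3, Pow(-4, 2)), 0), -15))) = Add(49175, Mul(-1, Mul(Mul(Mul(-3, 16), 0), -15))) = Add(49175, Mul(-1, Mul(Mul(-48, 0), -15))) = Add(49175, Mul(-1, Mul(0, -15))) = Add(49175, Mul(-1, 0)) = Add(49175, 0) = 49175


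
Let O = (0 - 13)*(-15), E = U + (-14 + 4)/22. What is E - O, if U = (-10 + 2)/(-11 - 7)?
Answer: -19306/99 ≈ -195.01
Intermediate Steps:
U = 4/9 (U = -8/(-18) = -8*(-1/18) = 4/9 ≈ 0.44444)
E = -1/99 (E = 4/9 + (-14 + 4)/22 = 4/9 + (1/22)*(-10) = 4/9 - 5/11 = -1/99 ≈ -0.010101)
O = 195 (O = -13*(-15) = 195)
E - O = -1/99 - 1*195 = -1/99 - 195 = -19306/99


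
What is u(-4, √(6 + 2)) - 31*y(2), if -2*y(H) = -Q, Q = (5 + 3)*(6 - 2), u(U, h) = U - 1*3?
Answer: -503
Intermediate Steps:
u(U, h) = -3 + U (u(U, h) = U - 3 = -3 + U)
Q = 32 (Q = 8*4 = 32)
y(H) = 16 (y(H) = -(-1)*32/2 = -½*(-32) = 16)
u(-4, √(6 + 2)) - 31*y(2) = (-3 - 4) - 31*16 = -7 - 496 = -503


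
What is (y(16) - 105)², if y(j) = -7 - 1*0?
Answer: 12544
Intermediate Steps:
y(j) = -7 (y(j) = -7 + 0 = -7)
(y(16) - 105)² = (-7 - 105)² = (-112)² = 12544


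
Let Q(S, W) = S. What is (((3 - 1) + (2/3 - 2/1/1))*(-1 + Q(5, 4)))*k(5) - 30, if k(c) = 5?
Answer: -50/3 ≈ -16.667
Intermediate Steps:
(((3 - 1) + (2/3 - 2/1/1))*(-1 + Q(5, 4)))*k(5) - 30 = (((3 - 1) + (2/3 - 2/1/1))*(-1 + 5))*5 - 30 = ((2 + (2*(⅓) - 2*1*1))*4)*5 - 30 = ((2 + (⅔ - 2*1))*4)*5 - 30 = ((2 + (⅔ - 2))*4)*5 - 30 = ((2 - 4/3)*4)*5 - 30 = ((⅔)*4)*5 - 30 = (8/3)*5 - 30 = 40/3 - 30 = -50/3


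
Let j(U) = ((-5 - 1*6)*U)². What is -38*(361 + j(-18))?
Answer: -1503470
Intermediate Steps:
j(U) = 121*U² (j(U) = ((-5 - 6)*U)² = (-11*U)² = 121*U²)
-38*(361 + j(-18)) = -38*(361 + 121*(-18)²) = -38*(361 + 121*324) = -38*(361 + 39204) = -38*39565 = -1503470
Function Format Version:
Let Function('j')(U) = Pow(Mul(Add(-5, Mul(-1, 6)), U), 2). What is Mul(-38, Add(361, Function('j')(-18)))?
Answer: -1503470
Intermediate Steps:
Function('j')(U) = Mul(121, Pow(U, 2)) (Function('j')(U) = Pow(Mul(Add(-5, -6), U), 2) = Pow(Mul(-11, U), 2) = Mul(121, Pow(U, 2)))
Mul(-38, Add(361, Function('j')(-18))) = Mul(-38, Add(361, Mul(121, Pow(-18, 2)))) = Mul(-38, Add(361, Mul(121, 324))) = Mul(-38, Add(361, 39204)) = Mul(-38, 39565) = -1503470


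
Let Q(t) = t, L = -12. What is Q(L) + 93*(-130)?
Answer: -12102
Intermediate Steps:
Q(L) + 93*(-130) = -12 + 93*(-130) = -12 - 12090 = -12102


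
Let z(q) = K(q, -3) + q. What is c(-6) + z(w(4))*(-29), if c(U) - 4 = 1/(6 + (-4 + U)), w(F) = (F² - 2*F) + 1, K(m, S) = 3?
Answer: -1377/4 ≈ -344.25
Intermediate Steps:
w(F) = 1 + F² - 2*F
c(U) = 4 + 1/(2 + U) (c(U) = 4 + 1/(6 + (-4 + U)) = 4 + 1/(2 + U))
z(q) = 3 + q
c(-6) + z(w(4))*(-29) = (9 + 4*(-6))/(2 - 6) + (3 + (1 + 4² - 2*4))*(-29) = (9 - 24)/(-4) + (3 + (1 + 16 - 8))*(-29) = -¼*(-15) + (3 + 9)*(-29) = 15/4 + 12*(-29) = 15/4 - 348 = -1377/4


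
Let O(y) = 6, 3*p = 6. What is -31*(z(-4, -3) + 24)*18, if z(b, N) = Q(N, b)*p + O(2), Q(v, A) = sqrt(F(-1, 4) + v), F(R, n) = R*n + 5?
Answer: -16740 - 1116*I*sqrt(2) ≈ -16740.0 - 1578.3*I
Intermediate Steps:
p = 2 (p = (1/3)*6 = 2)
F(R, n) = 5 + R*n
Q(v, A) = sqrt(1 + v) (Q(v, A) = sqrt((5 - 1*4) + v) = sqrt((5 - 4) + v) = sqrt(1 + v))
z(b, N) = 6 + 2*sqrt(1 + N) (z(b, N) = sqrt(1 + N)*2 + 6 = 2*sqrt(1 + N) + 6 = 6 + 2*sqrt(1 + N))
-31*(z(-4, -3) + 24)*18 = -31*((6 + 2*sqrt(1 - 3)) + 24)*18 = -31*((6 + 2*sqrt(-2)) + 24)*18 = -31*((6 + 2*(I*sqrt(2))) + 24)*18 = -31*((6 + 2*I*sqrt(2)) + 24)*18 = -31*(30 + 2*I*sqrt(2))*18 = (-930 - 62*I*sqrt(2))*18 = -16740 - 1116*I*sqrt(2)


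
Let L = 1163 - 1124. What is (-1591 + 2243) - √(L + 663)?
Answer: 652 - 3*√78 ≈ 625.50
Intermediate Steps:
L = 39
(-1591 + 2243) - √(L + 663) = (-1591 + 2243) - √(39 + 663) = 652 - √702 = 652 - 3*√78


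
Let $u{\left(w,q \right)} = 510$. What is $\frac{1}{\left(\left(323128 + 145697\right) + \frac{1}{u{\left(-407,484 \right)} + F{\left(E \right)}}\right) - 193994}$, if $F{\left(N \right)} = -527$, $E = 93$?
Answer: $\frac{17}{4672126} \approx 3.6386 \cdot 10^{-6}$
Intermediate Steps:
$\frac{1}{\left(\left(323128 + 145697\right) + \frac{1}{u{\left(-407,484 \right)} + F{\left(E \right)}}\right) - 193994} = \frac{1}{\left(\left(323128 + 145697\right) + \frac{1}{510 - 527}\right) - 193994} = \frac{1}{\left(468825 + \frac{1}{-17}\right) - 193994} = \frac{1}{\left(468825 - \frac{1}{17}\right) - 193994} = \frac{1}{\frac{7970024}{17} - 193994} = \frac{1}{\frac{4672126}{17}} = \frac{17}{4672126}$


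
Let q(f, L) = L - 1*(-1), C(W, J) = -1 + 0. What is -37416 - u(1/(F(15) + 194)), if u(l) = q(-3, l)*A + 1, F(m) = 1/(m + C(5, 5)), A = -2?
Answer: -101656527/2717 ≈ -37415.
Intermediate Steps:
C(W, J) = -1
q(f, L) = 1 + L (q(f, L) = L + 1 = 1 + L)
F(m) = 1/(-1 + m) (F(m) = 1/(m - 1) = 1/(-1 + m))
u(l) = -1 - 2*l (u(l) = (1 + l)*(-2) + 1 = (-2 - 2*l) + 1 = -1 - 2*l)
-37416 - u(1/(F(15) + 194)) = -37416 - (-1 - 2/(1/(-1 + 15) + 194)) = -37416 - (-1 - 2/(1/14 + 194)) = -37416 - (-1 - 2/2717/14) = -37416 - (-1 - 2*14/2717) = -37416 - (-1 - 28/2717) = -37416 - 1*(-2745/2717) = -37416 + 2745/2717 = -101656527/2717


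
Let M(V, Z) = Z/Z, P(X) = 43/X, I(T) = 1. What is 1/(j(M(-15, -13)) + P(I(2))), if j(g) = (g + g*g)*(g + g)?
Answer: 1/47 ≈ 0.021277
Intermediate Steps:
M(V, Z) = 1
j(g) = 2*g*(g + g²) (j(g) = (g + g²)*(2*g) = 2*g*(g + g²))
1/(j(M(-15, -13)) + P(I(2))) = 1/(2*1²*(1 + 1) + 43/1) = 1/(2*1*2 + 43*1) = 1/(4 + 43) = 1/47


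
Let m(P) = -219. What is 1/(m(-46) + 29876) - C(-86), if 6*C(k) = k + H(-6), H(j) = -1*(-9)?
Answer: 2283595/177942 ≈ 12.833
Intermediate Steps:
H(j) = 9
C(k) = 3/2 + k/6 (C(k) = (k + 9)/6 = (9 + k)/6 = 3/2 + k/6)
1/(m(-46) + 29876) - C(-86) = 1/(-219 + 29876) - (3/2 + (⅙)*(-86)) = 1/29657 - (3/2 - 43/3) = 1/29657 - 1*(-77/6) = 1/29657 + 77/6 = 2283595/177942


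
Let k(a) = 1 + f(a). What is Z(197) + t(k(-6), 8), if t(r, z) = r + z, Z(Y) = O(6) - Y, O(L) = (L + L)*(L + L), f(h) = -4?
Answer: -48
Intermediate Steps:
k(a) = -3 (k(a) = 1 - 4 = -3)
O(L) = 4*L**2 (O(L) = (2*L)*(2*L) = 4*L**2)
Z(Y) = 144 - Y (Z(Y) = 4*6**2 - Y = 4*36 - Y = 144 - Y)
Z(197) + t(k(-6), 8) = (144 - 1*197) + (-3 + 8) = (144 - 197) + 5 = -53 + 5 = -48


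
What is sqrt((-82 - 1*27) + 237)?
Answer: 8*sqrt(2) ≈ 11.314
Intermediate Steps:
sqrt((-82 - 1*27) + 237) = sqrt((-82 - 27) + 237) = sqrt(-109 + 237) = sqrt(128) = 8*sqrt(2)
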